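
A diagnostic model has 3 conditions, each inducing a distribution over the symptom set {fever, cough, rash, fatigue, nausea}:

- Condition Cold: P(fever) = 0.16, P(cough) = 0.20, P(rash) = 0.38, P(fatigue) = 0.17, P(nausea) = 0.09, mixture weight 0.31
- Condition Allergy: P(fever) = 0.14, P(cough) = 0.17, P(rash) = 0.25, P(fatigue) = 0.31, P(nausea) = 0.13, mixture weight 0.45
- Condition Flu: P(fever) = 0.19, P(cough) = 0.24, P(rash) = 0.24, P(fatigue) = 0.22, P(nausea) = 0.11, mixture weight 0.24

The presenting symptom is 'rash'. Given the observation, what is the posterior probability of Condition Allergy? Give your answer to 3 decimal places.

0.391

P(component k | x) = π_k·f_k(x) / marginal(x), where marginal(x) = Σ_j π_j·f_j(x).
Categorical probabilities:
  L_Cold = P(rash | comp) = 0.38
  L_Allergy = P(rash | comp) = 0.25
  L_Flu = P(rash | comp) = 0.24
Weight by the priors:
  π_Cold·L_Cold = 0.31 × 0.38 = 0.1178
  π_Allergy·L_Allergy = 0.45 × 0.25 = 0.1125
  π_Flu·L_Flu = 0.24 × 0.24 = 0.0576
Evidence: 0.1178 + 0.1125 + 0.0576 = 0.2879
P(Condition Allergy | data) = 0.1125 / 0.2879 ≈ 0.391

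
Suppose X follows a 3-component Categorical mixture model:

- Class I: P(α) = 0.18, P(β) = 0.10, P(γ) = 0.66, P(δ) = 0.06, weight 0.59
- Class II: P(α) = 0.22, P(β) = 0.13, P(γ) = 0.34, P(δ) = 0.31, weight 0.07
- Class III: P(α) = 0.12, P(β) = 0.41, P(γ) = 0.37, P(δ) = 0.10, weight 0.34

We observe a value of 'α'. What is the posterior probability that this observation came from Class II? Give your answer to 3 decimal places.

0.095

P(component k | x) = π_k·f_k(x) / marginal(x), where marginal(x) = Σ_j π_j·f_j(x).
Categorical probabilities:
  p_I = P(α | comp) = 0.18
  p_II = P(α | comp) = 0.22
  p_III = P(α | comp) = 0.12
Weight by the priors:
  π_I·p_I = 0.59 × 0.18 = 0.1062
  π_II·p_II = 0.07 × 0.22 = 0.0154
  π_III·p_III = 0.34 × 0.12 = 0.0408
Evidence: 0.1062 + 0.0154 + 0.0408 = 0.1624
P(Class II | x) = 0.0154 / 0.1624 ≈ 0.095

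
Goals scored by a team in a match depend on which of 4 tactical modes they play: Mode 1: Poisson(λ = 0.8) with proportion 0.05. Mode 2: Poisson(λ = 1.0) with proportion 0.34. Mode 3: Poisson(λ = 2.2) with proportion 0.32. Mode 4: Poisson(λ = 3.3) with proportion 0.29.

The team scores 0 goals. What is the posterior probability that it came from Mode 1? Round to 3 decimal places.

P(component k | x) = P(Z=k)·f_k(x) / marginal(x), where marginal(x) = Σ_j P(Z=j)·f_j(x).
Evaluate each component's likelihood at the observed value:
  p_1 = e^(−0.8)·0.8^0/0! = 0.449329
  p_2 = e^(−1.0)·1.0^0/0! = 0.367879
  p_3 = e^(−2.2)·2.2^0/0! = 0.110803
  p_4 = e^(−3.3)·3.3^0/0! = 0.0368832
Prior × likelihood for each component:
  P(Z=1)·p_1 = 0.05 × 0.449329 = 0.0224664
  P(Z=2)·p_2 = 0.34 × 0.367879 = 0.125079
  P(Z=3)·p_3 = 0.32 × 0.110803 = 0.035457
  P(Z=4)·p_4 = 0.29 × 0.0368832 = 0.0106961
Sum: 0.0224664 + 0.125079 + 0.035457 + 0.0106961 = 0.193699
P(Mode 1 | 0 goals) ≈ 0.116

0.116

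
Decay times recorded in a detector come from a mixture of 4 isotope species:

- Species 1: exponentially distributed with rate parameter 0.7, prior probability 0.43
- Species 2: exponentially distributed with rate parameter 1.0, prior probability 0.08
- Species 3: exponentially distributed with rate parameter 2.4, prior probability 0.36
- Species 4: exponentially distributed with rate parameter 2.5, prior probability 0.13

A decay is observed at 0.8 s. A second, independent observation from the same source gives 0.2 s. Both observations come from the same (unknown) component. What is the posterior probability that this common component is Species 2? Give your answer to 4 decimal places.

Posterior ∝ prior × likelihood, so P(k | x) ∝ w_k f_k(x); normalise over all components.
Since both observations come from the same component, the likelihood for component k is f_k(x₁)·f_k(x₂).
  f_1 = [0.7·e^(−0.7·0.8) = 0.7·e^(−0.5600) = 0.399846] × [0.608551] = 0.243327
  f_2 = [1.0·e^(−1.0·0.8) = 1.0·e^(−0.8000) = 0.449329] × [0.818731] = 0.367879
  f_3 = [2.4·e^(−2.4·0.8) = 2.4·e^(−1.9200) = 0.351857] × [1.48508] = 0.522535
  f_4 = [2.5·e^(−2.5·0.8) = 2.5·e^(−2.0000) = 0.338338] × [1.51633] = 0.513031
Unnormalised posteriors:
  w_1·f_1 = 0.43 × 0.243327 = 0.104631
  w_2·f_2 = 0.08 × 0.367879 = 0.0294304
  w_3·f_3 = 0.36 × 0.522535 = 0.188113
  w_4·f_4 = 0.13 × 0.513031 = 0.0666941
Denominator: 0.104631 + 0.0294304 + 0.188113 + 0.0666941 = 0.388868
Responsibility of Species 2: 0.0294304 / 0.388868 ≈ 0.0757

0.0757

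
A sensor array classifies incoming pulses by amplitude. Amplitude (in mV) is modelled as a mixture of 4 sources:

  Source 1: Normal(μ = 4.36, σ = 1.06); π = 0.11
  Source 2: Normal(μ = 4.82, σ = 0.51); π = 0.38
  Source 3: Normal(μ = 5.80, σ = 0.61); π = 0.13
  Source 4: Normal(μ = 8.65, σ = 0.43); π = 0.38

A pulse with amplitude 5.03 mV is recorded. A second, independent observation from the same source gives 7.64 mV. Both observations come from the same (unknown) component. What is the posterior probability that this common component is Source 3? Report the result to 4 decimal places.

0.7136

Apply Bayes' rule: the posterior for each component is proportional to its prior times its likelihood at x.
Since both observations come from the same component, the likelihood for component k is f_k(x₁)·f_k(x₂).
  p_1 = [(1/(1.06·√(2π)))·exp(−(5.03−4.36)²/(2·1.06²)) = 0.376361·exp(-0.19976) = 0.308212] × [0.00313641] = 0.00096668
  p_2 = [(1/(0.51·√(2π)))·exp(−(5.03−4.82)²/(2·0.51²)) = 0.782240·exp(-0.08478) = 0.718658] × [1.79554e-07] = 1.29038e-07
  p_3 = [(1/(0.61·√(2π)))·exp(−(5.03−5.80)²/(2·0.61²)) = 0.654004·exp(-0.79669) = 0.294836] × [0.00691573] = 0.002039
  p_4 = [(1/(0.43·√(2π)))·exp(−(5.03−8.65)²/(2·0.43²)) = 0.927773·exp(-35.43645) = 3.78082e-16] × [0.0588075] = 2.2234e-17
Unnormalised posteriors:
  π_1·p_1 = 0.11 × 0.00096668 = 0.000106335
  π_2·p_2 = 0.38 × 1.29038e-07 = 4.90344e-08
  π_3·p_3 = 0.13 × 0.002039 = 0.000265071
  π_4·p_4 = 0.38 × 2.2234e-17 = 8.44894e-18
Marginal: 0.000106335 + 4.90344e-08 + 0.000265071 + 8.44894e-18 = 0.000371454
P(Source 3 | x₁,x₂) ≈ 0.7136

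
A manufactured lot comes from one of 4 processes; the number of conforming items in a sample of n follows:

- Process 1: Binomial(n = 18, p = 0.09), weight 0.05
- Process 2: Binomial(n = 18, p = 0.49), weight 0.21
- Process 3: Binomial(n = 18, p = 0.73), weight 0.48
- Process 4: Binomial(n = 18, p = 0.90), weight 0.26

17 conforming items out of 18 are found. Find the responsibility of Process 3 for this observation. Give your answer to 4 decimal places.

0.1243

By Bayes' theorem, P(k | x) = π_k f_k(x) / Σ_j π_j f_j(x).
Component likelihoods at x = 17 conforming items out of 18:
  p_1 = C(18,17)·0.09^17·0.91^1 = 18·1.66772e-18·0.91 = 2.73172e-17
  p_2 = C(18,17)·0.49^17·0.51^1 = 18·5.4117e-06·0.51 = 4.96794e-05
  p_3 = C(18,17)·0.73^17·0.27^1 = 18·0.00474776·0.27 = 0.0230741
  p_4 = C(18,17)·0.90^17·0.10^1 = 18·0.166772·0.1 = 0.300189
Unnormalised posteriors:
  π_1·p_1 = 0.05 × 2.73172e-17 = 1.36586e-18
  π_2·p_2 = 0.21 × 4.96794e-05 = 1.04327e-05
  π_3·p_3 = 0.48 × 0.0230741 = 0.0110756
  π_4·p_4 = 0.26 × 0.300189 = 0.0780492
Normaliser: 1.36586e-18 + 1.04327e-05 + 0.0110756 + 0.0780492 = 0.0891352
So the posterior for Process 3 is 0.0110756 / 0.0891352 ≈ 0.1243.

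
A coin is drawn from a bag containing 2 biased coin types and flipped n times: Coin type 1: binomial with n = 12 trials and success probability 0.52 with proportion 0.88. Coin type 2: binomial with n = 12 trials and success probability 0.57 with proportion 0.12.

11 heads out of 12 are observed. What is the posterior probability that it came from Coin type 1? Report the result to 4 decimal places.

0.7489

Apply Bayes' rule: the posterior for each component is proportional to its prior times its likelihood at x.
Binomial probabilities:
  L_1 = C(12,11)·0.52^11·0.48^1 = 12·0.000751687·0.48 = 0.00432971
  L_2 = C(12,11)·0.57^11·0.43^1 = 12·0.00206359·0.43 = 0.0106481
Multiply by the mixture weights:
  π_1·L_1 = 0.88 × 0.00432971 = 0.00381015
  π_2·L_2 = 0.12 × 0.0106481 = 0.00127777
Denominator: 0.00381015 + 0.00127777 = 0.00508792
So the posterior for Coin type 1 is 0.00381015 / 0.00508792 ≈ 0.7489.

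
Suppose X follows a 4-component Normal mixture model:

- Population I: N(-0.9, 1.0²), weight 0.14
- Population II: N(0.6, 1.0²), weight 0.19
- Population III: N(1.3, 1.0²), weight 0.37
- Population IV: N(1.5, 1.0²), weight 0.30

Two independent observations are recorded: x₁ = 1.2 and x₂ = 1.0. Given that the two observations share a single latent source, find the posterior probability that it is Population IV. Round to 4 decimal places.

0.3356

P(component k | x) = P(Z=k)·f_k(x) / marginal(x), where marginal(x) = Σ_j P(Z=j)·f_j(x).
Since both observations come from the same component, the likelihood for component k is f_k(x₁)·f_k(x₂).
  f_I = [0.0439836] × [0.0656158] = 0.00288602
  f_II = [0.333225] × [0.36827] = 0.122717
  f_III = [0.396953] × [0.381388] = 0.151393
  f_IV = [0.381388] × [0.352065] = 0.134273
Multiply by the mixture weights:
  P(Z=I)·f_I = 0.14 × 0.00288602 = 0.000404043
  P(Z=II)·f_II = 0.19 × 0.122717 = 0.0233162
  P(Z=III)·f_III = 0.37 × 0.151393 = 0.0560154
  P(Z=IV)·f_IV = 0.30 × 0.134273 = 0.040282
Marginal: 0.000404043 + 0.0233162 + 0.0560154 + 0.040282 = 0.120018
So the posterior for Population IV is 0.040282 / 0.120018 ≈ 0.3356.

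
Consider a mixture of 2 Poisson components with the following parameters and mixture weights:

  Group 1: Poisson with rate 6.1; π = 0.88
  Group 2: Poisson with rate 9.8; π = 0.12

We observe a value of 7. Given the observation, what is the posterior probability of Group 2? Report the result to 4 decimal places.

0.0852

P(component k | x) = π_k·f_k(x) / marginal(x), where marginal(x) = Σ_j π_j·f_j(x).
Poisson probabilities:
  f_1 = 0.139856
  f_2 = 0.0955138
Weight by the priors:
  π_1·f_1 = 0.88 × 0.139856 = 0.123074
  π_2·f_2 = 0.12 × 0.0955138 = 0.0114617
Sum: 0.123074 + 0.0114617 = 0.134535
P(Group 2 | data) ≈ 0.0852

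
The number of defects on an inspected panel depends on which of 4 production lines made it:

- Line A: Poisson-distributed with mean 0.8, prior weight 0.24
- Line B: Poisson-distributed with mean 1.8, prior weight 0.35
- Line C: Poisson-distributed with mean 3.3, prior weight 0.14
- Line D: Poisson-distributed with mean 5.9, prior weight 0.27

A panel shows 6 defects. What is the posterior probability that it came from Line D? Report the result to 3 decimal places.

0.783

Apply Bayes' rule: the posterior for each component is proportional to its prior times its likelihood at x.
Poisson probabilities:
  p_A = e^(−0.8)·0.8^6/6! = 0.000163596
  p_B = e^(−1.8)·1.8^6/6! = 0.00780859
  p_C = e^(−3.3)·3.3^6/6! = 0.0661575
  p_D = e^(−5.9)·5.9^6/6! = 0.160488
Unnormalised posteriors:
  w_A·p_A = 0.24 × 0.000163596 = 3.9263e-05
  w_B·p_B = 0.35 × 0.00780859 = 0.00273301
  w_C·p_C = 0.14 × 0.0661575 = 0.00926206
  w_D·p_D = 0.27 × 0.160488 = 0.0433317
Marginal: 3.9263e-05 + 0.00273301 + 0.00926206 + 0.0433317 = 0.055366
P(Line D | the observation) = 0.0433317 / 0.055366 ≈ 0.783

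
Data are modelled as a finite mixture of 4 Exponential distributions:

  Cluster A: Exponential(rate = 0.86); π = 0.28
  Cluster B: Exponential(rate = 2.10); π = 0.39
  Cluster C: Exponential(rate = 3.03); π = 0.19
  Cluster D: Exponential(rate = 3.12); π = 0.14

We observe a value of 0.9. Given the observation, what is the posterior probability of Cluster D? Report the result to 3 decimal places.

Apply Bayes' rule: the posterior for each component is proportional to its prior times its likelihood at x.
Exponential densities:
  f_A = 0.86·e^(−0.86·0.9) = 0.86·e^(−0.7740) = 0.396602
  f_B = 2.10·e^(−2.10·0.9) = 2.10·e^(−1.8900) = 0.317251
  f_C = 3.03·e^(−3.03·0.9) = 3.03·e^(−2.7270) = 0.198208
  f_D = 3.12·e^(−3.12·0.9) = 3.12·e^(−2.8080) = 0.188216
Unnormalised posteriors:
  P(Z=A)·f_A = 0.28 × 0.396602 = 0.111048
  P(Z=B)·f_B = 0.39 × 0.317251 = 0.123728
  P(Z=C)·f_C = 0.19 × 0.198208 = 0.0376596
  P(Z=D)·f_D = 0.14 × 0.188216 = 0.0263502
Evidence: 0.111048 + 0.123728 + 0.0376596 + 0.0263502 = 0.298786
So the posterior for Cluster D is 0.0263502 / 0.298786 ≈ 0.088.

0.088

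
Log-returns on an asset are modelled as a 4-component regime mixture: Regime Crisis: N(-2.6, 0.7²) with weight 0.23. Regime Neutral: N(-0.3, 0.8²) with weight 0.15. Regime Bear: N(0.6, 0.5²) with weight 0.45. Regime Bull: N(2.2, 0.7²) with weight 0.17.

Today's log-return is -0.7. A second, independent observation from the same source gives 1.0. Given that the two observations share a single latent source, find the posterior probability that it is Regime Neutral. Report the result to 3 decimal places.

0.554

P(component k | x) = w_k·f_k(x) / marginal(x), where marginal(x) = Σ_j w_j·f_j(x).
Since both observations come from the same component, the likelihood for component k is f_k(x₁)·f_k(x₂).
  p_Crisis = [(1/(0.7·√(2π)))·exp(−(-0.7−-2.6)²/(2·0.7²)) = 0.569918·exp(-3.68367) = 0.0143223] × [1.02917e-06] = 1.47402e-08
  p_Neutral = [(1/(0.8·√(2π)))·exp(−(-0.7−-0.3)²/(2·0.8²)) = 0.498678·exp(-0.12500) = 0.440082] × [0.133173] = 0.0586069
  p_Bear = [(1/(0.5·√(2π)))·exp(−(-0.7−0.6)²/(2·0.5²)) = 0.797885·exp(-3.38000) = 0.0271659] × [0.579383] = 0.0157395
  p_Bull = [(1/(0.7·√(2π)))·exp(−(-0.7−2.2)²/(2·0.7²)) = 0.569918·exp(-8.58163) = 0.00010687] × [0.131119] = 1.40127e-05
Unnormalised posteriors:
  w_Crisis·p_Crisis = 0.23 × 1.47402e-08 = 3.39024e-09
  w_Neutral·p_Neutral = 0.15 × 0.0586069 = 0.00879104
  w_Bear·p_Bear = 0.45 × 0.0157395 = 0.00708277
  w_Bull·p_Bull = 0.17 × 1.40127e-05 = 2.38216e-06
Evidence: 3.39024e-09 + 0.00879104 + 0.00708277 + 2.38216e-06 = 0.0158762
Responsibility of Regime Neutral: 0.00879104 / 0.0158762 ≈ 0.554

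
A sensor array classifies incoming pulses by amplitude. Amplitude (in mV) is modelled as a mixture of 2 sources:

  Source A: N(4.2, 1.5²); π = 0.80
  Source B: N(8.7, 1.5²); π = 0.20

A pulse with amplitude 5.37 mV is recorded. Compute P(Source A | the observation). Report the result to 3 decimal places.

0.972

P(component k | x) = π_k·f_k(x) / marginal(x), where marginal(x) = Σ_j π_j·f_j(x).
Normal densities:
  p_A = 0.196203
  p_B = 0.0226272
Prior × likelihood for each component:
  π_A·p_A = 0.80 × 0.196203 = 0.156963
  π_B·p_B = 0.20 × 0.0226272 = 0.00452544
Denominator: 0.156963 + 0.00452544 = 0.161488
P(Source A | x) ≈ 0.972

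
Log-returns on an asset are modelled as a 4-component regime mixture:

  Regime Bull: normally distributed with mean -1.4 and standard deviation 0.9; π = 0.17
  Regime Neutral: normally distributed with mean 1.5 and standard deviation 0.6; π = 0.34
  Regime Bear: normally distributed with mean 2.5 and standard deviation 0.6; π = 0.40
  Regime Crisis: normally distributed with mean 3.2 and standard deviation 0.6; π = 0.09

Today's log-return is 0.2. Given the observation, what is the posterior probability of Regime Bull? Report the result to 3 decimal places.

The responsibility of component k is π_k f_k(x) divided by Σ_j π_j f_j(x).
Component likelihoods at x = 0.2:
  L_Bull = 0.0912799
  L_Neutral = 0.0635877
  L_Bear = 0.000428451
  L_Crisis = 2.47787e-06
Unnormalised posteriors:
  π_Bull·L_Bull = 0.17 × 0.0912799 = 0.0155176
  π_Neutral·L_Neutral = 0.34 × 0.0635877 = 0.0216198
  π_Bear·L_Bear = 0.40 × 0.000428451 = 0.00017138
  π_Crisis·L_Crisis = 0.09 × 2.47787e-06 = 2.23008e-07
Denominator: 0.0155176 + 0.0216198 + 0.00017138 + 2.23008e-07 = 0.037309
P(Regime Bull | the observation) = 0.0155176 / 0.037309 ≈ 0.416

0.416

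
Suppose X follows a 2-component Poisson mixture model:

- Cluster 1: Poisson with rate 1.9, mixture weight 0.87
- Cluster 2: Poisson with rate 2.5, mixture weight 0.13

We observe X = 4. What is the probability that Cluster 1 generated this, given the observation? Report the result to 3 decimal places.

P(component k | x) = π_k·f_k(x) / marginal(x), where marginal(x) = Σ_j π_j·f_j(x).
Component likelihoods at x = 4:
  f_1 = 0.0812164
  f_2 = 0.133602
Unnormalised posteriors:
  π_1·f_1 = 0.87 × 0.0812164 = 0.0706583
  π_2·f_2 = 0.13 × 0.133602 = 0.0173682
Normaliser: 0.0706583 + 0.0173682 = 0.0880265
P(Cluster 1 | 4) ≈ 0.803

0.803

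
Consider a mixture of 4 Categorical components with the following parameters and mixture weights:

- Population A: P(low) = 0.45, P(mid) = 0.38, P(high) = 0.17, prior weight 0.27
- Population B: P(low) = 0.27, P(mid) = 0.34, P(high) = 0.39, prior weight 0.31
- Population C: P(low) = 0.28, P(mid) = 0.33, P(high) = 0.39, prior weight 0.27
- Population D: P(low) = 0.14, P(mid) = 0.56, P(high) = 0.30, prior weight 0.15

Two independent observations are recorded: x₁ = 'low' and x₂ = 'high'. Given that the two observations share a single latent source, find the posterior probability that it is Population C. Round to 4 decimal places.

The responsibility of component k is π_k f_k(x) divided by Σ_j π_j f_j(x).
Since both observations come from the same component, the likelihood for component k is f_k(x₁)·f_k(x₂).
  f_A = [0.45] × [0.17] = 0.0765
  f_B = [0.27] × [0.39] = 0.1053
  f_C = [0.28] × [0.39] = 0.1092
  f_D = [0.14] × [0.3] = 0.042
Multiply by the mixture weights:
  π_A·f_A = 0.27 × 0.0765 = 0.020655
  π_B·f_B = 0.31 × 0.1053 = 0.032643
  π_C·f_C = 0.27 × 0.1092 = 0.029484
  π_D·f_D = 0.15 × 0.042 = 0.0063
Marginal: 0.020655 + 0.032643 + 0.029484 + 0.0063 = 0.089082
P(Population C | x₁,x₂) ≈ 0.3310

0.3310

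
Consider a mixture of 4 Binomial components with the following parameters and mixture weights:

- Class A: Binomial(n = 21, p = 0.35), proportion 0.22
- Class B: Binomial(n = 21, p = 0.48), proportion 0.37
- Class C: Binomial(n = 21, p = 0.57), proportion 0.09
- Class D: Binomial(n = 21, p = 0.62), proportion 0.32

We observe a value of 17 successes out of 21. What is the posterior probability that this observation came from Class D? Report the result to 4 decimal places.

Apply Bayes' rule: the posterior for each component is proportional to its prior times its likelihood at x.
Evaluate each component's likelihood at the observed value:
  L_A = C(21,17)·0.35^17·0.65^4 = 5985·1.77483e-08·0.178506 = 1.89616e-05
  L_B = C(21,17)·0.48^17·0.52^4 = 5985·3.81154e-06·0.0731162 = 0.00166793
  L_C = C(21,17)·0.57^17·0.43^4 = 5985·7.07738e-05·0.034188 = 0.0144814
  L_D = C(21,17)·0.62^17·0.38^4 = 5985·0.000295569·0.0208514 = 0.0368856
Unnormalised posteriors:
  π_A·L_A = 0.22 × 1.89616e-05 = 4.17155e-06
  π_B·L_B = 0.37 × 0.00166793 = 0.000617135
  π_C·L_C = 0.09 × 0.0144814 = 0.00130333
  π_D·L_D = 0.32 × 0.0368856 = 0.0118034
Denominator: 4.17155e-06 + 0.000617135 + 0.00130333 + 0.0118034 = 0.013728
Responsibility of Class D: 0.0118034 / 0.013728 ≈ 0.8598

0.8598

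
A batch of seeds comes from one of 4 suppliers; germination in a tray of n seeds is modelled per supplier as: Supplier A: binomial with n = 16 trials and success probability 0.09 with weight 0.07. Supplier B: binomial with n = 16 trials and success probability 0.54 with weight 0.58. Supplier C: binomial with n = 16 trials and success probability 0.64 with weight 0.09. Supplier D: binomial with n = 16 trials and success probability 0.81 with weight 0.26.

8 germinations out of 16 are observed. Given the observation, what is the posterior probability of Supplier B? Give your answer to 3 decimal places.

0.913

P(component k | x) = π_k·f_k(x) / marginal(x), where marginal(x) = Σ_j π_j·f_j(x).
Binomial probabilities:
  f_A = 2.60525e-05
  f_B = 0.186548
  f_C = 0.102197
  f_D = 0.0040503
Unnormalised posteriors:
  π_A·f_A = 0.07 × 2.60525e-05 = 1.82368e-06
  π_B·f_B = 0.58 × 0.186548 = 0.108198
  π_C·f_C = 0.09 × 0.102197 = 0.00919773
  π_D·f_D = 0.26 × 0.0040503 = 0.00105308
Normaliser: 1.82368e-06 + 0.108198 + 0.00919773 + 0.00105308 = 0.118451
P(Supplier B | x) ≈ 0.913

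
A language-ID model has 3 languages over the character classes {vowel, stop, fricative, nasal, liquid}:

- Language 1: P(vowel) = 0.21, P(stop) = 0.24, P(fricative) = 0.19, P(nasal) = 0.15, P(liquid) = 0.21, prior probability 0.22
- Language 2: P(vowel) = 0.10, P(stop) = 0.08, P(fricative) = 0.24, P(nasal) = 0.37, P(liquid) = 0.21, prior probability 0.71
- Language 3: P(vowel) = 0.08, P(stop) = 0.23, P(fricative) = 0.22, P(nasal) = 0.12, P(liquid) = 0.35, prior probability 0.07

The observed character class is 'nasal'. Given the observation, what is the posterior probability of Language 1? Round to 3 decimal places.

Posterior ∝ prior × likelihood, so P(k | x) ∝ π_k f_k(x); normalise over all components.
Categorical probabilities:
  p_1 = P(nasal | comp) = 0.15
  p_2 = P(nasal | comp) = 0.37
  p_3 = P(nasal | comp) = 0.12
Weight by the priors:
  π_1·p_1 = 0.22 × 0.15 = 0.033
  π_2·p_2 = 0.71 × 0.37 = 0.2627
  π_3·p_3 = 0.07 × 0.12 = 0.0084
Marginal: 0.033 + 0.2627 + 0.0084 = 0.3041
Responsibility of Language 1: 0.033 / 0.3041 ≈ 0.109

0.109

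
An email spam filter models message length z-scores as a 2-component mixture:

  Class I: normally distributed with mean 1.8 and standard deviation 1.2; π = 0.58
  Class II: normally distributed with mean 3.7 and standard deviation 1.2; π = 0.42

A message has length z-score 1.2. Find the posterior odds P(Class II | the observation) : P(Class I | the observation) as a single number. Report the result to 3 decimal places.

Since P(k|x) ∝ π_k f_k(x), the posterior odds are π_i f_i(x) / (π_j f_j(x)).
Normal densities:
  L_I = (1/(1.2·√(2π)))·exp(−(1.2−1.8)²/(2·1.2²)) = 0.332452·exp(-0.12500) = 0.293388
  L_II = (1/(1.2·√(2π)))·exp(−(1.2−3.7)²/(2·1.2²)) = 0.332452·exp(-2.17014) = 0.0379533
0.0159404 / 0.170165 ≈ 0.094

0.094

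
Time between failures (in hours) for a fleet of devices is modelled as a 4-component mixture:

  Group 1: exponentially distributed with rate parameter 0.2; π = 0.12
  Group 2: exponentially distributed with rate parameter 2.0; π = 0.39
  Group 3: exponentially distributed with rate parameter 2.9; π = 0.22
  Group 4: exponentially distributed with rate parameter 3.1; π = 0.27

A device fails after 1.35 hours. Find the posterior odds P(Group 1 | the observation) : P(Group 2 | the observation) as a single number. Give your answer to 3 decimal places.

The posterior odds equal the prior odds times the likelihood ratio: (w_i/w_j)·(f_i(x)/f_j(x)).
Exponential densities:
  p_1 = 0.2·e^(−0.2·1.35) = 0.2·e^(−0.2700) = 0.152676
  p_2 = 2.0·e^(−2.0·1.35) = 2.0·e^(−2.7000) = 0.134411
  p_3 = 2.9·e^(−2.9·1.35) = 2.9·e^(−3.9150) = 0.0578276
  p_4 = 3.1·e^(−3.1·1.35) = 3.1·e^(−4.1850) = 0.0471888
Odds = (0.12/0.39) × (0.152676/0.134411) = 0.307692 × 1.13589 ≈ 0.350

0.350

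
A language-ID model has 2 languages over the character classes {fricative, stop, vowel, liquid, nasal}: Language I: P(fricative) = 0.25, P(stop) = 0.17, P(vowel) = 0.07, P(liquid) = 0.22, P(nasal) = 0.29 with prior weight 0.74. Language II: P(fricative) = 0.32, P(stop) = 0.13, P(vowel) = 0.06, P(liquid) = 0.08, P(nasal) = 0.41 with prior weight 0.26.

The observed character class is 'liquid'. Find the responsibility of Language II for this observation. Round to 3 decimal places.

0.113

The responsibility of component k is π_k f_k(x) divided by Σ_j π_j f_j(x).
Component likelihoods at x = 'liquid':
  f_I = 0.22
  f_II = 0.08
Prior × likelihood for each component:
  π_I·f_I = 0.74 × 0.22 = 0.1628
  π_II·f_II = 0.26 × 0.08 = 0.0208
Sum: 0.1628 + 0.0208 = 0.1836
Responsibility of Language II: 0.0208 / 0.1836 ≈ 0.113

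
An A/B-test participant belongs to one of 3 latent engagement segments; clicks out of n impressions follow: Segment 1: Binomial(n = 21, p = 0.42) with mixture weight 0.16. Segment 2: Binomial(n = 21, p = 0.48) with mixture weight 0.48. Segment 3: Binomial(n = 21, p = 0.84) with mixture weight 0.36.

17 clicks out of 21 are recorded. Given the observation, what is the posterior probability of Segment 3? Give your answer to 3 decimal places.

By Bayes' theorem, P(k | x) = π_k f_k(x) / Σ_j π_j f_j(x).
Component likelihoods at x = 17 clicks out of 21:
  L_1 = C(21,17)·0.42^17·0.58^4 = 5985·3.93766e-07·0.113165 = 0.000266695
  L_2 = C(21,17)·0.48^17·0.52^4 = 5985·3.81154e-06·0.0731162 = 0.00166793
  L_3 = C(21,17)·0.84^17·0.16^4 = 5985·0.0516117·0.00065536 = 0.202438
Multiply by the mixture weights:
  π_1·L_1 = 0.16 × 0.000266695 = 4.26711e-05
  π_2·L_2 = 0.48 × 0.00166793 = 0.000800608
  π_3·L_3 = 0.36 × 0.202438 = 0.0728777
Sum: 4.26711e-05 + 0.000800608 + 0.0728777 = 0.0737209
Responsibility of Segment 3: 0.0728777 / 0.0737209 ≈ 0.989

0.989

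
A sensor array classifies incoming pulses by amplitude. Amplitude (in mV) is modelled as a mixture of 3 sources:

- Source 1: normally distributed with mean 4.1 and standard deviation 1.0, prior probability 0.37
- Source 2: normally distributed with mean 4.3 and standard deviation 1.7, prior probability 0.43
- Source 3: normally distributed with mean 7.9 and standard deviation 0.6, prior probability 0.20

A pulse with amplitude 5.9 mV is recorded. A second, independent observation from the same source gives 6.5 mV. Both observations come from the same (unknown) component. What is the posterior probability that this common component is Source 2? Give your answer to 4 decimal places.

0.9068

By Bayes' theorem, P(k | x) = P(Z=k) f_k(x) / Σ_j P(Z=j) f_j(x).
Since both observations come from the same component, the likelihood for component k is f_k(x₁)·f_k(x₂).
  L_1 = [0.0789502] × [0.0223945] = 0.00176805
  L_2 = [0.150699] × [0.101577] = 0.0153075
  L_3 = [0.00257046] × [0.0437031] = 0.000112337
Unnormalised posteriors:
  P(Z=1)·L_1 = 0.37 × 0.00176805 = 0.000654179
  P(Z=2)·L_2 = 0.43 × 0.0153075 = 0.00658224
  P(Z=3)·L_3 = 0.20 × 0.000112337 = 2.24675e-05
Sum: 0.000654179 + 0.00658224 + 2.24675e-05 = 0.00725888
Responsibility of Source 2: 0.00658224 / 0.00725888 ≈ 0.9068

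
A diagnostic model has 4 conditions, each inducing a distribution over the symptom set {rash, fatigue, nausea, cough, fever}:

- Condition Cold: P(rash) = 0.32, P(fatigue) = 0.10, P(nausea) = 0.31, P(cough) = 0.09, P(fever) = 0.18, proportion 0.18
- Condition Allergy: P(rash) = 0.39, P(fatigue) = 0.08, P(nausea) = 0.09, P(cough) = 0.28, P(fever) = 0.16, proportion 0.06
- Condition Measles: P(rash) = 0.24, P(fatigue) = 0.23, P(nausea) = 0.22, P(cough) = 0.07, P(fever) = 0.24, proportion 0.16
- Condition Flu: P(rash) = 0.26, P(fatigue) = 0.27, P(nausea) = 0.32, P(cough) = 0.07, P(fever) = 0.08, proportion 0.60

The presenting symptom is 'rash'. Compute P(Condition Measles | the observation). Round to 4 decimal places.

The responsibility of component k is w_k f_k(x) divided by Σ_j w_j f_j(x).
Component likelihoods at x = 'rash':
  p_Cold = 0.32
  p_Allergy = 0.39
  p_Measles = 0.24
  p_Flu = 0.26
Weight by the priors:
  w_Cold·p_Cold = 0.18 × 0.32 = 0.0576
  w_Allergy·p_Allergy = 0.06 × 0.39 = 0.0234
  w_Measles·p_Measles = 0.16 × 0.24 = 0.0384
  w_Flu·p_Flu = 0.60 × 0.26 = 0.156
Marginal: 0.0576 + 0.0234 + 0.0384 + 0.156 = 0.2754
P(Condition Measles | x) = 0.0384 / 0.2754 ≈ 0.1394

0.1394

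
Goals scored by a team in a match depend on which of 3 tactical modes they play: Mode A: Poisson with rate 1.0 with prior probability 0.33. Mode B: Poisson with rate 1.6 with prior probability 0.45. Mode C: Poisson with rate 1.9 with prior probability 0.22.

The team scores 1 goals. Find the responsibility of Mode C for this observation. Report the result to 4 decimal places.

0.1899

P(component k | x) = P(Z=k)·f_k(x) / marginal(x), where marginal(x) = Σ_j P(Z=j)·f_j(x).
Component likelihoods at x = 1 goals:
  f_A = 0.367879
  f_B = 0.323034
  f_C = 0.28418
Weight by the priors:
  P(Z=A)·f_A = 0.33 × 0.367879 = 0.1214
  P(Z=B)·f_B = 0.45 × 0.323034 = 0.145365
  P(Z=C)·f_C = 0.22 × 0.28418 = 0.0625197
Marginal: 0.1214 + 0.145365 + 0.0625197 = 0.329285
So the posterior for Mode C is 0.0625197 / 0.329285 ≈ 0.1899.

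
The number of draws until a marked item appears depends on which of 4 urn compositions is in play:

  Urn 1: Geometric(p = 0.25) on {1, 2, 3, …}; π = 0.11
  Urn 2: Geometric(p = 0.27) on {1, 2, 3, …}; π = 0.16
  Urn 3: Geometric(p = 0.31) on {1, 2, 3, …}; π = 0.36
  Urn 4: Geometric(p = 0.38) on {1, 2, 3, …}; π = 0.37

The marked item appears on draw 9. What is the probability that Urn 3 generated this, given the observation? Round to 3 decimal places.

0.381

P(component k | x) = P(Z=k)·f_k(x) / marginal(x), where marginal(x) = Σ_j P(Z=j)·f_j(x).
Geometric probabilities:
  p_1 = 0.0250282
  p_2 = 0.0217744
  p_3 = 0.0159277
  p_4 = 0.00829692
Unnormalised posteriors:
  P(Z=1)·p_1 = 0.11 × 0.0250282 = 0.00275311
  P(Z=2)·p_2 = 0.16 × 0.0217744 = 0.00348391
  P(Z=3)·p_3 = 0.36 × 0.0159277 = 0.00573399
  P(Z=4)·p_4 = 0.37 × 0.00829692 = 0.00306986
Evidence: 0.00275311 + 0.00348391 + 0.00573399 + 0.00306986 = 0.0150409
Responsibility of Urn 3: 0.00573399 / 0.0150409 ≈ 0.381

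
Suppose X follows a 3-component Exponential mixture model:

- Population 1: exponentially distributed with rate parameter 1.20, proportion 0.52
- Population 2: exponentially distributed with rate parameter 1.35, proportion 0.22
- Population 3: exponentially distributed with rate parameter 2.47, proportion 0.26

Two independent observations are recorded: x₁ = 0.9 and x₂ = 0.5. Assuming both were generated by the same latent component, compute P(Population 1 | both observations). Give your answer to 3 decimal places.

0.558

Posterior ∝ prior × likelihood, so P(k | x) ∝ π_k f_k(x); normalise over all components.
Since both observations come from the same component, the likelihood for component k is f_k(x₁)·f_k(x₂).
  L_1 = [0.407515] × [0.658574] = 0.268379
  L_2 = [0.400559] × [0.687361] = 0.275328
  L_3 = [0.267461] × [0.718362] = 0.192134
Unnormalised posteriors:
  π_1·L_1 = 0.52 × 0.268379 = 0.139557
  π_2·L_2 = 0.22 × 0.275328 = 0.0605722
  π_3·L_3 = 0.26 × 0.192134 = 0.0499548
Evidence: 0.139557 + 0.0605722 + 0.0499548 = 0.250084
P(Population 1 | x₁, x₂) = 0.139557 / 0.250084 ≈ 0.558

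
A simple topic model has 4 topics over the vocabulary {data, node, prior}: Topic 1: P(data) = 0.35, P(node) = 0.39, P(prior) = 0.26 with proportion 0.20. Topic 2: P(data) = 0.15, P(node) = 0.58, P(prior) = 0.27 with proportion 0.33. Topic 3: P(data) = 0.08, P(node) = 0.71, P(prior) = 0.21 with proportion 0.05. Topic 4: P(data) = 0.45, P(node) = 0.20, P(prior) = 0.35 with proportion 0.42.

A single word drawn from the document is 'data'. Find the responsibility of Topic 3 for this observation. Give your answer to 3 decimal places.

0.013

Apply Bayes' rule: the posterior for each component is proportional to its prior times its likelihood at x.
Component likelihoods at x = 'data':
  f_1 = 0.35
  f_2 = 0.15
  f_3 = 0.08
  f_4 = 0.45
Multiply by the mixture weights:
  w_1·f_1 = 0.20 × 0.35 = 0.07
  w_2·f_2 = 0.33 × 0.15 = 0.0495
  w_3·f_3 = 0.05 × 0.08 = 0.004
  w_4·f_4 = 0.42 × 0.45 = 0.189
Sum: 0.07 + 0.0495 + 0.004 + 0.189 = 0.3125
So the posterior for Topic 3 is 0.004 / 0.3125 ≈ 0.013.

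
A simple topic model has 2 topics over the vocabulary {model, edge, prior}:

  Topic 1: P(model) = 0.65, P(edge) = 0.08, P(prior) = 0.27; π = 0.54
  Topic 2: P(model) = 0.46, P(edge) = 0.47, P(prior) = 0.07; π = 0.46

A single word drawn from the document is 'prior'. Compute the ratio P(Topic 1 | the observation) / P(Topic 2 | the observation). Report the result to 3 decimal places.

Since P(k|x) ∝ π_k f_k(x), the posterior odds are π_i f_i(x) / (π_j f_j(x)).
Component likelihoods at x = 'prior':
  f_1 = P(prior | comp) = 0.27
  f_2 = P(prior | comp) = 0.07
Odds = (0.54/0.46) × (0.27/0.07) = 1.17391 × 3.85714 ≈ 4.528

4.528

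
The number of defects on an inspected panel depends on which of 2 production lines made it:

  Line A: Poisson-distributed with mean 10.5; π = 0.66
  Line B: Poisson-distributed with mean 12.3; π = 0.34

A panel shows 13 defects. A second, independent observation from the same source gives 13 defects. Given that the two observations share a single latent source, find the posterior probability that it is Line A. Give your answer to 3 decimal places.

0.537

By Bayes' theorem, P(k | x) = w_k f_k(x) / Σ_j w_j f_j(x).
Since both observations come from the same component, the likelihood for component k is f_k(x₁)·f_k(x₂).
  L_A = [0.0833851] × [0.0833851] = 0.00695308
  L_B = [0.107811] × [0.107811] = 0.0116233
Multiply by the mixture weights:
  w_A·L_A = 0.66 × 0.00695308 = 0.00458903
  w_B·L_B = 0.34 × 0.0116233 = 0.00395191
Denominator: 0.00458903 + 0.00395191 = 0.00854094
P(Line A | x₁,x₂) ≈ 0.537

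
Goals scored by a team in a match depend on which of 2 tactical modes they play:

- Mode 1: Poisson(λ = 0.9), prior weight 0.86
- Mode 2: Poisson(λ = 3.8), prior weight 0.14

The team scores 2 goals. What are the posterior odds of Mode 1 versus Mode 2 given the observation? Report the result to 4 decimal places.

6.2624

Since P(k|x) ∝ π_k f_k(x), the posterior odds are π_i f_i(x) / (π_j f_j(x)).
Evaluate each component's likelihood at the observed value:
  f_1 = e^(−0.9)·0.9^2/2! = 0.164661
  f_2 = e^(−3.8)·3.8^2/2! = 0.161517
Posterior odds = (π_1·f_1) / (π_2·f_2) = (0.86·0.164661) / (0.14·0.161517) = 0.141608 / 0.0226124 ≈ 6.2624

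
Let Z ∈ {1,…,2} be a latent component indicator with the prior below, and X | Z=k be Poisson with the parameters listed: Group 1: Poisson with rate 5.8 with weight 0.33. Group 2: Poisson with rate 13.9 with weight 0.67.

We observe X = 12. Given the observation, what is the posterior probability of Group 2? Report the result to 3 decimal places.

0.957

Posterior ∝ prior × likelihood, so P(k | x) ∝ π_k f_k(x); normalise over all components.
Component likelihoods at x = 12:
  L_1 = e^(−5.8)·5.8^12/12! = 0.0091599
  L_2 = e^(−13.9)·13.9^12/12! = 0.0998039
Multiply by the mixture weights:
  π_1·L_1 = 0.33 × 0.0091599 = 0.00302277
  π_2·L_2 = 0.67 × 0.0998039 = 0.0668686
Marginal: 0.00302277 + 0.0668686 = 0.0698914
So the posterior for Group 2 is 0.0668686 / 0.0698914 ≈ 0.957.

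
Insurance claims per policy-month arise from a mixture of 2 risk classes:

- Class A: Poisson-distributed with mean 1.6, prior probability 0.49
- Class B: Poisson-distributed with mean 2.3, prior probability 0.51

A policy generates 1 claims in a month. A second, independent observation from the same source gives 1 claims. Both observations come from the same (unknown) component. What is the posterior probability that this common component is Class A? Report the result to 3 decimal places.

P(component k | x) = π_k·f_k(x) / marginal(x), where marginal(x) = Σ_j π_j·f_j(x).
Since both observations come from the same component, the likelihood for component k is f_k(x₁)·f_k(x₂).
  f_A = [0.323034] × [0.323034] = 0.104351
  f_B = [0.230595] × [0.230595] = 0.0531742
Multiply by the mixture weights:
  π_A·f_A = 0.49 × 0.104351 = 0.0511321
  π_B·f_B = 0.51 × 0.0531742 = 0.0271188
Marginal: 0.0511321 + 0.0271188 = 0.078251
P(Class A | x) ≈ 0.653

0.653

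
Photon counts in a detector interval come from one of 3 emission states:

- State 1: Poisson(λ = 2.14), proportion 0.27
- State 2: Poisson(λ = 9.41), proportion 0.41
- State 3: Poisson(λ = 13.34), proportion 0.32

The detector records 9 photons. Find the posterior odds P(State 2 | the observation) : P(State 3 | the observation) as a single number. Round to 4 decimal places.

Since P(k|x) ∝ P(Z=k) f_k(x), the posterior odds are P(Z=i) f_i(x) / (P(Z=j) f_j(x)).
Poisson probabilities:
  L_1 = e^(−2.14)·2.14^9/9! = 0.00030519
  L_2 = e^(−9.41)·9.41^9/9! = 0.130567
  L_3 = e^(−13.34)·13.34^9/9! = 0.0593132
Posterior odds = (P(Z=2)·L_2) / (P(Z=3)·L_3) = (0.41·0.130567) / (0.32·0.0593132) = 0.0535324 / 0.0189802 ≈ 2.8204

2.8204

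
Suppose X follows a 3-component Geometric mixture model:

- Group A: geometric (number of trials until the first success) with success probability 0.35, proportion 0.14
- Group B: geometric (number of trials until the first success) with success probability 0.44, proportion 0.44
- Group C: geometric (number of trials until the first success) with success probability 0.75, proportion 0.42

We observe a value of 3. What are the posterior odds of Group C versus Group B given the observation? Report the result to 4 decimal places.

0.3243

Posterior odds = (P(Z=i) f_i(x)) / (P(Z=j) f_j(x)); the normalising sum cancels.
Evaluate each component's likelihood at the observed value:
  p_A = 0.147875
  p_B = 0.137984
  p_C = 0.046875
0.0196875 / 0.060713 ≈ 0.3243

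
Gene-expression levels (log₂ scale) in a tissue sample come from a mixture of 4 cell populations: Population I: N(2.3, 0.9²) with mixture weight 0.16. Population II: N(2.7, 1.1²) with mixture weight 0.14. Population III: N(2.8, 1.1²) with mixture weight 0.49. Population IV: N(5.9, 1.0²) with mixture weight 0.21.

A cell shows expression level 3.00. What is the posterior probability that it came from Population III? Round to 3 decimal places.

Posterior ∝ prior × likelihood, so P(k | x) ∝ w_k f_k(x); normalise over all components.
Component likelihoods at x = 3.00:
  f_I = (1/(0.9·√(2π)))·exp(−(3.00−2.3)²/(2·0.9²)) = 0.443269·exp(-0.30247) = 0.327572
  f_II = (1/(1.1·√(2π)))·exp(−(3.00−2.7)²/(2·1.1²)) = 0.362675·exp(-0.03719) = 0.349435
  f_III = (1/(1.1·√(2π)))·exp(−(3.00−2.8)²/(2·1.1²)) = 0.362675·exp(-0.01653) = 0.356729
  f_IV = (1/(1.0·√(2π)))·exp(−(3.00−5.9)²/(2·1.0²)) = 0.398942·exp(-4.20500) = 0.00595253
Unnormalised posteriors:
  w_I·f_I = 0.16 × 0.327572 = 0.0524115
  w_II·f_II = 0.14 × 0.349435 = 0.0489208
  w_III·f_III = 0.49 × 0.356729 = 0.174797
  w_IV·f_IV = 0.21 × 0.00595253 = 0.00125003
Sum: 0.0524115 + 0.0489208 + 0.174797 + 0.00125003 = 0.27738
P(Population III | x) = 0.174797 / 0.27738 ≈ 0.630

0.630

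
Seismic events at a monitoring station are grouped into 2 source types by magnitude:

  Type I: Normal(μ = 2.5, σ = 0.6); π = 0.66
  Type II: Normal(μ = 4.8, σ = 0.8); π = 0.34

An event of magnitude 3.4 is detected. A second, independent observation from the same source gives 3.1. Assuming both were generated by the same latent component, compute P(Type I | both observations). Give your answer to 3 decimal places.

The responsibility of component k is π_k f_k(x) divided by Σ_j π_j f_j(x).
Since both observations come from the same component, the likelihood for component k is f_k(x₁)·f_k(x₂).
  L_I = [(1/(0.6·√(2π)))·exp(−(3.4−2.5)²/(2·0.6²)) = 0.664904·exp(-1.12500) = 0.215863] × [0.403285] = 0.0870541
  L_II = [(1/(0.8·√(2π)))·exp(−(3.4−4.8)²/(2·0.8²)) = 0.498678·exp(-1.53125) = 0.107847] × [0.0521512] = 0.00562434
Unnormalised posteriors:
  π_I·L_I = 0.66 × 0.0870541 = 0.0574557
  π_II·L_II = 0.34 × 0.00562434 = 0.00191227
Marginal: 0.0574557 + 0.00191227 = 0.059368
Responsibility of Type I: 0.0574557 / 0.059368 ≈ 0.968

0.968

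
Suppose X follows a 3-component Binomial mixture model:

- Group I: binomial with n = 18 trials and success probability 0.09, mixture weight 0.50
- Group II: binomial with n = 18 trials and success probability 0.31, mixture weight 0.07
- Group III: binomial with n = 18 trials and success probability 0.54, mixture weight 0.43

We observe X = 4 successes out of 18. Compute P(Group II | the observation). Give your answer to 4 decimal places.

0.2749

The responsibility of component k is P(Z=k) f_k(x) divided by Σ_j P(Z=j) f_j(x).
Binomial probabilities:
  L_I = C(18,4)·0.09^4·0.91^14 = 3060·6.561e-05·0.267042 = 0.0536131
  L_II = C(18,4)·0.31^4·0.69^14 = 3060·0.00923521·0.00554482 = 0.156695
  L_III = C(18,4)·0.54^4·0.46^14 = 3060·0.0850306·1.89937e-05 = 0.00494204
Unnormalised posteriors:
  P(Z=I)·L_I = 0.50 × 0.0536131 = 0.0268066
  P(Z=II)·L_II = 0.07 × 0.156695 = 0.0109687
  P(Z=III)·L_III = 0.43 × 0.00494204 = 0.00212508
Marginal: 0.0268066 + 0.0109687 + 0.00212508 = 0.0399003
Responsibility of Group II: 0.0109687 / 0.0399003 ≈ 0.2749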